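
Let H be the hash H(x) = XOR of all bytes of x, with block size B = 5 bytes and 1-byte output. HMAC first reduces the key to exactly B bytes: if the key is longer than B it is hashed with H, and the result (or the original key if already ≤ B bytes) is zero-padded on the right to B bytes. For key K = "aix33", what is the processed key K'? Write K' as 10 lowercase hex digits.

6169783333

Key "aix33" = 61 69 78 33 33 is exactly B = 5 bytes: K' = 61 69 78 33 33.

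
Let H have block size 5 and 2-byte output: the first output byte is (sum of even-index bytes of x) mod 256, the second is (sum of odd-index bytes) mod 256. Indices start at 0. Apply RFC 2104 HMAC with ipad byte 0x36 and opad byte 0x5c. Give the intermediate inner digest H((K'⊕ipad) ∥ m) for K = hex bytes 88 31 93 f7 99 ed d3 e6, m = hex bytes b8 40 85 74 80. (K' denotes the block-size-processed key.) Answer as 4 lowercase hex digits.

d1c0

Key hex bytes 88 31 93 f7 99 ed d3 e6 is 8 bytes > B = 5, so hash it first: H(key) = 87 fb, then zero-pad to 5 bytes: K' = 87 fb 00 00 00.
K' ⊕ ipad = b1 cd 36 36 36.
Inner input = b1 cd 36 36 36 ∥ b8 40 85 74 80.
Inner hash: even-index sum = 465 mod 256 = 209; odd-index sum = 704 mod 256 = 192 → d1 c0.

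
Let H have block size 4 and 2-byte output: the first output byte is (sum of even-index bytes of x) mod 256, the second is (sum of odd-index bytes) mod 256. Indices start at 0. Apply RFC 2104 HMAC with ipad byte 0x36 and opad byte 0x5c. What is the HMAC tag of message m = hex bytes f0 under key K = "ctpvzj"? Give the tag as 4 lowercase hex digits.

Key "ctpvzj" = 63 74 70 76 7a 6a is 6 bytes > B = 4, so hash it first: H(key) = 4d 54, then zero-pad to 4 bytes: K' = 4d 54 00 00.
K' ⊕ ipad = 7b 62 36 36.  K' ⊕ opad = 11 08 5c 5c.
Inner input = (K'⊕ipad) ∥ m = 7b 62 36 36 ∥ f0.
Inner hash: even-index sum = 417 mod 256 = 161; odd-index sum = 152 mod 256 = 152 → a1 98.
Outer input = (K'⊕opad) ∥ inner = 11 08 5c 5c ∥ a1 98.
Outer hash (tag): even-index sum = 270 mod 256 = 14; odd-index sum = 252 mod 256 = 252 → 0e fc.

0efc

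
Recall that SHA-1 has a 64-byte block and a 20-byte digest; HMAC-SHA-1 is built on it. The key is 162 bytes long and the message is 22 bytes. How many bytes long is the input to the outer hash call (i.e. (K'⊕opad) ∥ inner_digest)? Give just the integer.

84

Key is 162 > 64 bytes, so it is hashed to 20 bytes then zero-padded to 64: |K'| = 64.
Outer input = (K'⊕opad) ∥ H(inner) → 64 + 20 = 84 bytes.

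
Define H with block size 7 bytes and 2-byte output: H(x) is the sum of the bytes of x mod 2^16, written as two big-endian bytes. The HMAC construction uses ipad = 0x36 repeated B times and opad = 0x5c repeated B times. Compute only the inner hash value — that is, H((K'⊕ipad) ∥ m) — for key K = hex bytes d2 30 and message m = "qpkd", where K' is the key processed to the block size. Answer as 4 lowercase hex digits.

03a8

Key hex bytes d2 30 is 2 bytes ≤ B = 7; zero-pad to 7 bytes: K' = d2 30 00 00 00 00 00.
K' ⊕ ipad = e4 06 36 36 36 36 36.
Inner input = e4 06 36 36 36 36 36 ∥ 71 70 6b 64.
Inner hash: sum = 228+6+54+54+54+54+54+113+112+107+100 = 936 → 03 a8.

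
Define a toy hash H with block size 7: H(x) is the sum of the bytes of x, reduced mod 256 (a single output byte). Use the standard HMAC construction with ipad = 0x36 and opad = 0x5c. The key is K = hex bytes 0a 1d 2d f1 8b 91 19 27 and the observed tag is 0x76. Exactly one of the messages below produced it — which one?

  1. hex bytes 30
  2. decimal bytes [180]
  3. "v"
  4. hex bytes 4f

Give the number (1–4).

Key hex bytes 0a 1d 2d f1 8b 91 19 27 is 8 bytes > B = 7, so hash it first: H(key) = a1, then zero-pad to 7 bytes: K' = a1 00 00 00 00 00 00.
K' ⊕ ipad = 97 36 36 36 36 36 36; K' ⊕ opad = fd 5c 5c 5c 5c 5c 5c.
m1: inner = H(97 36 36 36 36 36 36 30) = 0b; tag = H(fd 5c 5c 5c 5c 5c 5c 0b) = 30
m2: inner = H(97 36 36 36 36 36 36 b4) = 8f; tag = H(fd 5c 5c 5c 5c 5c 5c 8f) = b4
m3: inner = H(97 36 36 36 36 36 36 76) = 51; tag = H(fd 5c 5c 5c 5c 5c 5c 51) = 76 ← matches
m4: inner = H(97 36 36 36 36 36 36 4f) = 2a; tag = H(fd 5c 5c 5c 5c 5c 5c 2a) = 4f

3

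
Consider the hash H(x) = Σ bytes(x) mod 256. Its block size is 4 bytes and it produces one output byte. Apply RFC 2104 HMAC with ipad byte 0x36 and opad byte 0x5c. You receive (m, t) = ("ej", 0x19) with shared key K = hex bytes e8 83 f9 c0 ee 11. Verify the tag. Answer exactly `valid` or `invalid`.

Key hex bytes e8 83 f9 c0 ee 11 is 6 bytes > B = 4, so hash it first: H(key) = 23, then zero-pad to 4 bytes: K' = 23 00 00 00.
K' ⊕ ipad = 15 36 36 36; K' ⊕ opad = 7f 5c 5c 5c.
Inner hash: sum = 21+54+54+54+101+106 = 390; mod 256 = 134 → 86.
Outer hash (recomputed tag): sum = 127+92+92+92+134 = 537; mod 256 = 25 → 19.
Recomputed tag = 19; claimed = 19 → match.

valid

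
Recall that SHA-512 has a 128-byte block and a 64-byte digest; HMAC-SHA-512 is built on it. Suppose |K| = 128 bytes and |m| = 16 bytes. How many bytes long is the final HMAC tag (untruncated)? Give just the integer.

64

The tag is one SHA-512 digest: 64 bytes.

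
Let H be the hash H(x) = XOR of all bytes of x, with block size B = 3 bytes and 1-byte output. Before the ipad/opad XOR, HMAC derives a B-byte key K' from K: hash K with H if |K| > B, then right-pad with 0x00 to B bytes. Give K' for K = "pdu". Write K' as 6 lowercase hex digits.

Key "pdu" = 70 64 75 is exactly B = 3 bytes: K' = 70 64 75.

706475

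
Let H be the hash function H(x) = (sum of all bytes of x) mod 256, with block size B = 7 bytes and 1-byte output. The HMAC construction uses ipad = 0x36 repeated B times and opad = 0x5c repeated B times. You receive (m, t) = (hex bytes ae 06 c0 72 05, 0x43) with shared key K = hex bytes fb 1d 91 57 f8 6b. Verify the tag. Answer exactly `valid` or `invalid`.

Key hex bytes fb 1d 91 57 f8 6b is 6 bytes ≤ B = 7; zero-pad to 7 bytes: K' = fb 1d 91 57 f8 6b 00.
K' ⊕ ipad = cd 2b a7 61 ce 5d 36; K' ⊕ opad = a7 41 cd 0b a4 37 5c.
Inner hash: sum = 205+43+167+97+206+93+54+174+6+192+114+5 = 1356; mod 256 = 76 → 4c.
Outer hash (recomputed tag): sum = 167+65+205+11+164+55+92+76 = 835; mod 256 = 67 → 43.
Recomputed tag = 43; claimed = 43 → match.

valid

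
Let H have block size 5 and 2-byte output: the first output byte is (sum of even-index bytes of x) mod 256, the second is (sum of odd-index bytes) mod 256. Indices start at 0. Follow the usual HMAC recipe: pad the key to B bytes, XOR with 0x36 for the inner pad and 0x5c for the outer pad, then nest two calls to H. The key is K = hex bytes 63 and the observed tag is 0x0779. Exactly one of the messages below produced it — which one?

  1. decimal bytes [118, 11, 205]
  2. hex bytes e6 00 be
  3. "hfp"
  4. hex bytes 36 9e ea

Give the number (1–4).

2

Key hex bytes 63 is 1 byte ≤ B = 5; zero-pad to 5 bytes: K' = 63 00 00 00 00.
K' ⊕ ipad = 55 36 36 36 36; K' ⊕ opad = 3f 5c 5c 5c 5c.
m1: inner = H(55 36 36 36 36 76 0b cd) = cc af; tag = H(3f 5c 5c 5c 5c cc af) = a684
m2: inner = H(55 36 36 36 36 e6 00 be) = c1 10; tag = H(3f 5c 5c 5c 5c c1 10) = 0779 ← matches
m3: inner = H(55 36 36 36 36 68 66 70) = 27 44; tag = H(3f 5c 5c 5c 5c 27 44) = 3bdf
m4: inner = H(55 36 36 36 36 36 9e ea) = 5f 8c; tag = H(3f 5c 5c 5c 5c 5f 8c) = 8317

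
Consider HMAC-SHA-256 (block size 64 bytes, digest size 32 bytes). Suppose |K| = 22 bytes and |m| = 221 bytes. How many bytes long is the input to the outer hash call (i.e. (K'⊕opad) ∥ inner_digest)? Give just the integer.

Key is 22 ≤ 64 bytes, zero-padded: |K'| = 64.
Outer input = (K'⊕opad) ∥ H(inner) → 64 + 32 = 96 bytes.

96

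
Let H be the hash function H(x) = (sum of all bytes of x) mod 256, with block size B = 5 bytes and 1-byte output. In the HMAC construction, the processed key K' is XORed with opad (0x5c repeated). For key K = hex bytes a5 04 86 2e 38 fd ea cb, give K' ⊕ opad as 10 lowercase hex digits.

1b5c5c5c5c

Key hex bytes a5 04 86 2e 38 fd ea cb is 8 bytes > B = 5, so hash it first: H(key) = 47, then zero-pad to 5 bytes: K' = 47 00 00 00 00.
XOR each byte with 0x5c: 47⊕5c=1b, 00⊕5c=5c, 00⊕5c=5c, 00⊕5c=5c, 00⊕5c=5c.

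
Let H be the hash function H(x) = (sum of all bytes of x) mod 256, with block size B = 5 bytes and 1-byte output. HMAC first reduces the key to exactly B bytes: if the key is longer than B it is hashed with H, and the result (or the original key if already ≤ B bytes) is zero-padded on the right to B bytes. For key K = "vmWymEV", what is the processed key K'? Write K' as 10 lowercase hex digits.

|K| = 7 > B = 5, so first hash the key.
H(K): sum = 118+109+87+121+109+69+86 = 699; mod 256 = 187 → bb.
Zero-pad H(K) = bb to 5 bytes: K' = bb 00 00 00 00.

bb00000000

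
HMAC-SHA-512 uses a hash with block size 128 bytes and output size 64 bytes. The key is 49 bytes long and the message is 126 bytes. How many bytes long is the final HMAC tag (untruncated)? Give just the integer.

The tag is one SHA-512 digest: 64 bytes.

64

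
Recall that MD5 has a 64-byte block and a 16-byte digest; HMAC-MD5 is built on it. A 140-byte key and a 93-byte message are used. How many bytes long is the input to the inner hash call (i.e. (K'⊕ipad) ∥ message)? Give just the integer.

157

Key is 140 > 64 bytes, so it is hashed to 16 bytes then zero-padded to 64: |K'| = 64.
Inner input = (K'⊕ipad) ∥ m → 64 + 93 = 157 bytes.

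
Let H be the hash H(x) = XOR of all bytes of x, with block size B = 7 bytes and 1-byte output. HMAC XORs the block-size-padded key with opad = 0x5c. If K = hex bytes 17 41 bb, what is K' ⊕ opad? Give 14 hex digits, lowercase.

4b1de75c5c5c5c

Key hex bytes 17 41 bb is 3 bytes ≤ B = 7; zero-pad to 7 bytes: K' = 17 41 bb 00 00 00 00.
XOR each byte with 0x5c: 17⊕5c=4b, 41⊕5c=1d, bb⊕5c=e7, 00⊕5c=5c, 00⊕5c=5c, 00⊕5c=5c, 00⊕5c=5c.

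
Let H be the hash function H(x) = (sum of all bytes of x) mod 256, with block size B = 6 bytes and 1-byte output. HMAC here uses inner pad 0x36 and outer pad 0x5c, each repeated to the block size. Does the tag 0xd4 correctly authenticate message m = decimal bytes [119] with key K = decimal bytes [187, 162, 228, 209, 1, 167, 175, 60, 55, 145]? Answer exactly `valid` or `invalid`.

invalid

Key decimal bytes [187, 162, 228, 209, 1, 167, 175, 60, 55, 145] = bb a2 e4 d1 01 a7 af 3c 37 91 is 10 bytes > B = 6, so hash it first: H(key) = 6d, then zero-pad to 6 bytes: K' = 6d 00 00 00 00 00.
K' ⊕ ipad = 5b 36 36 36 36 36; K' ⊕ opad = 31 5c 5c 5c 5c 5c.
Inner hash: sum = 91+54+54+54+54+54+119 = 480; mod 256 = 224 → e0.
Outer hash (recomputed tag): sum = 49+92+92+92+92+92+224 = 733; mod 256 = 221 → dd.
Recomputed tag = dd; claimed = d4 → mismatch.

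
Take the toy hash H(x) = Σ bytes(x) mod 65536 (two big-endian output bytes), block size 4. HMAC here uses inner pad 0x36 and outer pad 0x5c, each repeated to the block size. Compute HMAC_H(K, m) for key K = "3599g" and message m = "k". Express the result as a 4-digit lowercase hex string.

01b8

Key "3599g" = 33 35 39 39 67 is 5 bytes > B = 4, so hash it first: H(key) = 01 41, then zero-pad to 4 bytes: K' = 01 41 00 00.
K' ⊕ ipad = 37 77 36 36.  K' ⊕ opad = 5d 1d 5c 5c.
Inner input = (K'⊕ipad) ∥ m = 37 77 36 36 ∥ 6b.
Inner hash: sum = 55+119+54+54+107 = 389 → 01 85.
Outer input = (K'⊕opad) ∥ inner = 5d 1d 5c 5c ∥ 01 85.
Outer hash (tag): sum = 93+29+92+92+1+133 = 440 → 01 b8.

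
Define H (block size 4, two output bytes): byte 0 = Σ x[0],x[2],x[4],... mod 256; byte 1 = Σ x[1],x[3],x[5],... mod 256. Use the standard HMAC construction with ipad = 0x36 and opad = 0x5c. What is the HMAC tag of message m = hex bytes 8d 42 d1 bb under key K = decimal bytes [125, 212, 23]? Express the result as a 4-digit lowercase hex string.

36f9

Key decimal bytes [125, 212, 23] = 7d d4 17 is 3 bytes ≤ B = 4; zero-pad to 4 bytes: K' = 7d d4 17 00.
K' ⊕ ipad = 4b e2 21 36.  K' ⊕ opad = 21 88 4b 5c.
Inner input = (K'⊕ipad) ∥ m = 4b e2 21 36 ∥ 8d 42 d1 bb.
Inner hash: even-index sum = 458 mod 256 = 202; odd-index sum = 533 mod 256 = 21 → ca 15.
Outer input = (K'⊕opad) ∥ inner = 21 88 4b 5c ∥ ca 15.
Outer hash (tag): even-index sum = 310 mod 256 = 54; odd-index sum = 249 mod 256 = 249 → 36 f9.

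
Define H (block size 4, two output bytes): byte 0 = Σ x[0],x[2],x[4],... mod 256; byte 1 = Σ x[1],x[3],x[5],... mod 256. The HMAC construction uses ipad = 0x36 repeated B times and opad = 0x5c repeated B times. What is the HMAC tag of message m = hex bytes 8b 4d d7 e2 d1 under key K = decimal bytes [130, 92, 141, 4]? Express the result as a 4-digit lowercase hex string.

Key decimal bytes [130, 92, 141, 4] = 82 5c 8d 04 is exactly B = 4 bytes: K' = 82 5c 8d 04.
K' ⊕ ipad = b4 6a bb 32.  K' ⊕ opad = de 00 d1 58.
Inner input = (K'⊕ipad) ∥ m = b4 6a bb 32 ∥ 8b 4d d7 e2 d1.
Inner hash: even-index sum = 930 mod 256 = 162; odd-index sum = 459 mod 256 = 203 → a2 cb.
Outer input = (K'⊕opad) ∥ inner = de 00 d1 58 ∥ a2 cb.
Outer hash (tag): even-index sum = 593 mod 256 = 81; odd-index sum = 291 mod 256 = 35 → 51 23.

5123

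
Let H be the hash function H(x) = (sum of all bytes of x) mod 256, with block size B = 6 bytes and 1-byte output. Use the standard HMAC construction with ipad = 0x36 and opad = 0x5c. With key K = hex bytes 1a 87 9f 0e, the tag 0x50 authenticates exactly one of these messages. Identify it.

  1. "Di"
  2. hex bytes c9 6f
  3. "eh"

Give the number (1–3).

2

Key hex bytes 1a 87 9f 0e is 4 bytes ≤ B = 6; zero-pad to 6 bytes: K' = 1a 87 9f 0e 00 00.
K' ⊕ ipad = 2c b1 a9 38 36 36; K' ⊕ opad = 46 db c3 52 5c 5c.
m1: inner = H(2c b1 a9 38 36 36 44 69) = d7; tag = H(46 db c3 52 5c 5c d7) = c5
m2: inner = H(2c b1 a9 38 36 36 c9 6f) = 62; tag = H(46 db c3 52 5c 5c 62) = 50 ← matches
m3: inner = H(2c b1 a9 38 36 36 65 68) = f7; tag = H(46 db c3 52 5c 5c f7) = e5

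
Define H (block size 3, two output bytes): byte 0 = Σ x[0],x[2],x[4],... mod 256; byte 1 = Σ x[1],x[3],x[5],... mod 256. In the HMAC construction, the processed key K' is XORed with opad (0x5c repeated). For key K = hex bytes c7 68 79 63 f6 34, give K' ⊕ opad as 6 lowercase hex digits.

6aa35c

Key hex bytes c7 68 79 63 f6 34 is 6 bytes > B = 3, so hash it first: H(key) = 36 ff, then zero-pad to 3 bytes: K' = 36 ff 00.
XOR each byte with 0x5c: 36⊕5c=6a, ff⊕5c=a3, 00⊕5c=5c.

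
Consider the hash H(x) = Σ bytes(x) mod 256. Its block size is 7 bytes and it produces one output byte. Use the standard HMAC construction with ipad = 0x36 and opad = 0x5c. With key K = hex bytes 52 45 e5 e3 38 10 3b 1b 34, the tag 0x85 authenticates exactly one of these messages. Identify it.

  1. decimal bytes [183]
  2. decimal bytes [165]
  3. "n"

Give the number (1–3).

Key hex bytes 52 45 e5 e3 38 10 3b 1b 34 is 9 bytes > B = 7, so hash it first: H(key) = 31, then zero-pad to 7 bytes: K' = 31 00 00 00 00 00 00.
K' ⊕ ipad = 07 36 36 36 36 36 36; K' ⊕ opad = 6d 5c 5c 5c 5c 5c 5c.
m1: inner = H(07 36 36 36 36 36 36 b7) = 02; tag = H(6d 5c 5c 5c 5c 5c 5c 02) = 97
m2: inner = H(07 36 36 36 36 36 36 a5) = f0; tag = H(6d 5c 5c 5c 5c 5c 5c f0) = 85 ← matches
m3: inner = H(07 36 36 36 36 36 36 6e) = b9; tag = H(6d 5c 5c 5c 5c 5c 5c b9) = 4e

2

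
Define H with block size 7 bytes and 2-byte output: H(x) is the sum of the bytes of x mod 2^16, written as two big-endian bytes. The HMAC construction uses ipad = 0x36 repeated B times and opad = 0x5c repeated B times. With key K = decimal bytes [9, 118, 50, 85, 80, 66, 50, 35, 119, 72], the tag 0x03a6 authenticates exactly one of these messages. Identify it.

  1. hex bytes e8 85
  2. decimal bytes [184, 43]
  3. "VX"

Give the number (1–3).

3

Key decimal bytes [9, 118, 50, 85, 80, 66, 50, 35, 119, 72] = 09 76 32 55 50 42 32 23 77 48 is 10 bytes > B = 7, so hash it first: H(key) = 02 ac, then zero-pad to 7 bytes: K' = 02 ac 00 00 00 00 00.
K' ⊕ ipad = 34 9a 36 36 36 36 36; K' ⊕ opad = 5e f0 5c 5c 5c 5c 5c.
m1: inner = H(34 9a 36 36 36 36 36 e8 85) = 03 49; tag = H(5e f0 5c 5c 5c 5c 5c 03 49) = 0366
m2: inner = H(34 9a 36 36 36 36 36 b8 2b) = 02 bf; tag = H(5e f0 5c 5c 5c 5c 5c 02 bf) = 03db
m3: inner = H(34 9a 36 36 36 36 36 56 58) = 02 8a; tag = H(5e f0 5c 5c 5c 5c 5c 02 8a) = 03a6 ← matches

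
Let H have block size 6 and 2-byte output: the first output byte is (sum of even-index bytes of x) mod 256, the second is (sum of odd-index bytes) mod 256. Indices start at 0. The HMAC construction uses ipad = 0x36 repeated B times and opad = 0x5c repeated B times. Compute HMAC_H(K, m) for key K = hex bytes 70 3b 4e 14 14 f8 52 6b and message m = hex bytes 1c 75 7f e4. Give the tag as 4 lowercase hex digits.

49ef

Key hex bytes 70 3b 4e 14 14 f8 52 6b is 8 bytes > B = 6, so hash it first: H(key) = 24 b2, then zero-pad to 6 bytes: K' = 24 b2 00 00 00 00.
K' ⊕ ipad = 12 84 36 36 36 36.  K' ⊕ opad = 78 ee 5c 5c 5c 5c.
Inner input = (K'⊕ipad) ∥ m = 12 84 36 36 36 36 ∥ 1c 75 7f e4.
Inner hash: even-index sum = 281 mod 256 = 25; odd-index sum = 585 mod 256 = 73 → 19 49.
Outer input = (K'⊕opad) ∥ inner = 78 ee 5c 5c 5c 5c ∥ 19 49.
Outer hash (tag): even-index sum = 329 mod 256 = 73; odd-index sum = 495 mod 256 = 239 → 49 ef.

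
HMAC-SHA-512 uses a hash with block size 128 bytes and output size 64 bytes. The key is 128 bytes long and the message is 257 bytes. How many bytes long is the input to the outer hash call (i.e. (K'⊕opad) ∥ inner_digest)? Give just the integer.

192

Key is 128 ≤ 128 bytes, zero-padded: |K'| = 128.
Outer input = (K'⊕opad) ∥ H(inner) → 128 + 64 = 192 bytes.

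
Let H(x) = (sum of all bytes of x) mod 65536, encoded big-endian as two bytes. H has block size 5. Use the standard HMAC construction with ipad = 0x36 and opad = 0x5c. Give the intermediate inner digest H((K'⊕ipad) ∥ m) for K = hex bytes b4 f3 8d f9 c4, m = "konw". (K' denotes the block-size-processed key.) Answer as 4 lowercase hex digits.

0582

Key hex bytes b4 f3 8d f9 c4 is exactly B = 5 bytes: K' = b4 f3 8d f9 c4.
K' ⊕ ipad = 82 c5 bb cf f2.
Inner input = 82 c5 bb cf f2 ∥ 6b 6f 6e 77.
Inner hash: sum = 130+197+187+207+242+107+111+110+119 = 1410 → 05 82.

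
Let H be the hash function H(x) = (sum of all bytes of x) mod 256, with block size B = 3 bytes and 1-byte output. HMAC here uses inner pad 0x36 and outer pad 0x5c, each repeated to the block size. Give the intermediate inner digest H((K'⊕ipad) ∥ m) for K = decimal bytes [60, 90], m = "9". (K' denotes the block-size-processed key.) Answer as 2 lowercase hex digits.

e5

Key decimal bytes [60, 90] = 3c 5a is 2 bytes ≤ B = 3; zero-pad to 3 bytes: K' = 3c 5a 00.
K' ⊕ ipad = 0a 6c 36.
Inner input = 0a 6c 36 ∥ 39.
Inner hash: sum = 10+108+54+57 = 229 → e5.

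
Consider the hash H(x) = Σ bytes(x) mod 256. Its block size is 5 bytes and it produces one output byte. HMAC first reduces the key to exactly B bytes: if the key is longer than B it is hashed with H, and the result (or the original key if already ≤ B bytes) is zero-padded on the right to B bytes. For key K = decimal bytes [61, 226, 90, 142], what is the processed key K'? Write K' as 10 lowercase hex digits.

Key decimal bytes [61, 226, 90, 142] = 3d e2 5a 8e is 4 bytes ≤ B = 5; zero-pad to 5 bytes: K' = 3d e2 5a 8e 00.

3de25a8e00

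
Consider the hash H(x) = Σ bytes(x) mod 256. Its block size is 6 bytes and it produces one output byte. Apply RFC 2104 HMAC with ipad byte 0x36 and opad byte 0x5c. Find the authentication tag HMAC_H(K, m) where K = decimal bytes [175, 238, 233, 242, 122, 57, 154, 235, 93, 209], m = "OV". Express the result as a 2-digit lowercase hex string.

Key decimal bytes [175, 238, 233, 242, 122, 57, 154, 235, 93, 209] = af ee e9 f2 7a 39 9a eb 5d d1 is 10 bytes > B = 6, so hash it first: H(key) = de, then zero-pad to 6 bytes: K' = de 00 00 00 00 00.
K' ⊕ ipad = e8 36 36 36 36 36.  K' ⊕ opad = 82 5c 5c 5c 5c 5c.
Inner input = (K'⊕ipad) ∥ m = e8 36 36 36 36 36 ∥ 4f 56.
Inner hash: sum = 232+54+54+54+54+54+79+86 = 667; mod 256 = 155 → 9b.
Outer input = (K'⊕opad) ∥ inner = 82 5c 5c 5c 5c 5c ∥ 9b.
Outer hash (tag): sum = 130+92+92+92+92+92+155 = 745; mod 256 = 233 → e9.

e9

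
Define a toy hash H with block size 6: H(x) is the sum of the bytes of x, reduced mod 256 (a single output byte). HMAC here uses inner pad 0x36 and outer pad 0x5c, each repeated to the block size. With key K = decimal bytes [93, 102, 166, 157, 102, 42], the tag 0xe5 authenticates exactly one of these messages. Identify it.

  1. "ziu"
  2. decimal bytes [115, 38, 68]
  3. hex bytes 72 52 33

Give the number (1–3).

Key decimal bytes [93, 102, 166, 157, 102, 42] = 5d 66 a6 9d 66 2a is exactly B = 6 bytes: K' = 5d 66 a6 9d 66 2a.
K' ⊕ ipad = 6b 50 90 ab 50 1c; K' ⊕ opad = 01 3a fa c1 3a 76.
m1: inner = H(6b 50 90 ab 50 1c 7a 69 75) = ba; tag = H(01 3a fa c1 3a 76 ba) = 60
m2: inner = H(6b 50 90 ab 50 1c 73 26 44) = 3f; tag = H(01 3a fa c1 3a 76 3f) = e5 ← matches
m3: inner = H(6b 50 90 ab 50 1c 72 52 33) = 59; tag = H(01 3a fa c1 3a 76 59) = ff

2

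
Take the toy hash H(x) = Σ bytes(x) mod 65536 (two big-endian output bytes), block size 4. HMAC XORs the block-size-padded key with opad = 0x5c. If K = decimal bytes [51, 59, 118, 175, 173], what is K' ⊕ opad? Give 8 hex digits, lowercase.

5e1c5c5c

Key decimal bytes [51, 59, 118, 175, 173] = 33 3b 76 af ad is 5 bytes > B = 4, so hash it first: H(key) = 02 40, then zero-pad to 4 bytes: K' = 02 40 00 00.
XOR each byte with 0x5c: 02⊕5c=5e, 40⊕5c=1c, 00⊕5c=5c, 00⊕5c=5c.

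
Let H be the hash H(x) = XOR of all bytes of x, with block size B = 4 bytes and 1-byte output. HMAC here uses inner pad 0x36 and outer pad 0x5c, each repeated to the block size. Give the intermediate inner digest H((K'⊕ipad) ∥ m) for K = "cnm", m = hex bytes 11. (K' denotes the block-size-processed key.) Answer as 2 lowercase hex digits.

Key "cnm" = 63 6e 6d is 3 bytes ≤ B = 4; zero-pad to 4 bytes: K' = 63 6e 6d 00.
K' ⊕ ipad = 55 58 5b 36.
Inner input = 55 58 5b 36 ∥ 11.
Inner hash: XOR 55⊕58⊕5b⊕36⊕11 = 71.

71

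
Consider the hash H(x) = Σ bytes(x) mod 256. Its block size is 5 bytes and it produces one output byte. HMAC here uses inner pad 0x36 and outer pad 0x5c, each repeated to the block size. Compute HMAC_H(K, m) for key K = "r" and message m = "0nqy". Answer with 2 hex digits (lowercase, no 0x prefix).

Key "r" = 72 is 1 byte ≤ B = 5; zero-pad to 5 bytes: K' = 72 00 00 00 00.
K' ⊕ ipad = 44 36 36 36 36.  K' ⊕ opad = 2e 5c 5c 5c 5c.
Inner input = (K'⊕ipad) ∥ m = 44 36 36 36 36 ∥ 30 6e 71 79.
Inner hash: sum = 68+54+54+54+54+48+110+113+121 = 676; mod 256 = 164 → a4.
Outer input = (K'⊕opad) ∥ inner = 2e 5c 5c 5c 5c ∥ a4.
Outer hash (tag): sum = 46+92+92+92+92+164 = 578; mod 256 = 66 → 42.

42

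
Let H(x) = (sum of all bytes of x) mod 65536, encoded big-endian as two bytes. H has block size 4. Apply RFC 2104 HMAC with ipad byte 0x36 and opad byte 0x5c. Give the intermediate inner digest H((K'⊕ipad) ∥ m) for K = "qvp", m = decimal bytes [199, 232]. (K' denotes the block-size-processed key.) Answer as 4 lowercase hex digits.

02b2

Key "qvp" = 71 76 70 is 3 bytes ≤ B = 4; zero-pad to 4 bytes: K' = 71 76 70 00.
K' ⊕ ipad = 47 40 46 36.
Inner input = 47 40 46 36 ∥ c7 e8.
Inner hash: sum = 71+64+70+54+199+232 = 690 → 02 b2.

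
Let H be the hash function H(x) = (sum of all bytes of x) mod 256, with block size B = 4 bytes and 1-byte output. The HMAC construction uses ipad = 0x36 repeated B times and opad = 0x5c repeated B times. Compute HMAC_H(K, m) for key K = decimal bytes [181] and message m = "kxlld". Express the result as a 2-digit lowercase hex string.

Key decimal bytes [181] = b5 is 1 byte ≤ B = 4; zero-pad to 4 bytes: K' = b5 00 00 00.
K' ⊕ ipad = 83 36 36 36.  K' ⊕ opad = e9 5c 5c 5c.
Inner input = (K'⊕ipad) ∥ m = 83 36 36 36 ∥ 6b 78 6c 6c 64.
Inner hash: sum = 131+54+54+54+107+120+108+108+100 = 836; mod 256 = 68 → 44.
Outer input = (K'⊕opad) ∥ inner = e9 5c 5c 5c ∥ 44.
Outer hash (tag): sum = 233+92+92+92+68 = 577; mod 256 = 65 → 41.

41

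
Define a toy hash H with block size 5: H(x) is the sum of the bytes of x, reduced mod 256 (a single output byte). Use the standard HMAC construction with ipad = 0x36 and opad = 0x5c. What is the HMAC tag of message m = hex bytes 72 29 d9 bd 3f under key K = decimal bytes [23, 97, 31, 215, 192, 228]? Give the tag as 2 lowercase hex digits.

2a

Key decimal bytes [23, 97, 31, 215, 192, 228] = 17 61 1f d7 c0 e4 is 6 bytes > B = 5, so hash it first: H(key) = 12, then zero-pad to 5 bytes: K' = 12 00 00 00 00.
K' ⊕ ipad = 24 36 36 36 36.  K' ⊕ opad = 4e 5c 5c 5c 5c.
Inner input = (K'⊕ipad) ∥ m = 24 36 36 36 36 ∥ 72 29 d9 bd 3f.
Inner hash: sum = 36+54+54+54+54+114+41+217+189+63 = 876; mod 256 = 108 → 6c.
Outer input = (K'⊕opad) ∥ inner = 4e 5c 5c 5c 5c ∥ 6c.
Outer hash (tag): sum = 78+92+92+92+92+108 = 554; mod 256 = 42 → 2a.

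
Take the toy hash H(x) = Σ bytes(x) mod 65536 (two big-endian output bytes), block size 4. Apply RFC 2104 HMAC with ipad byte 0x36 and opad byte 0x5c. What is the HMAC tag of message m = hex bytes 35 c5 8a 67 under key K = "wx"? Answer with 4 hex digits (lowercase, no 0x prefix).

01ef

Key "wx" = 77 78 is 2 bytes ≤ B = 4; zero-pad to 4 bytes: K' = 77 78 00 00.
K' ⊕ ipad = 41 4e 36 36.  K' ⊕ opad = 2b 24 5c 5c.
Inner input = (K'⊕ipad) ∥ m = 41 4e 36 36 ∥ 35 c5 8a 67.
Inner hash: sum = 65+78+54+54+53+197+138+103 = 742 → 02 e6.
Outer input = (K'⊕opad) ∥ inner = 2b 24 5c 5c ∥ 02 e6.
Outer hash (tag): sum = 43+36+92+92+2+230 = 495 → 01 ef.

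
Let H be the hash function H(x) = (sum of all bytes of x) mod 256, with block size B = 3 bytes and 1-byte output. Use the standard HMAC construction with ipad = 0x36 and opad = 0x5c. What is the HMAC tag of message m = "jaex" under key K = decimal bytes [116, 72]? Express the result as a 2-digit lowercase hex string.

Key decimal bytes [116, 72] = 74 48 is 2 bytes ≤ B = 3; zero-pad to 3 bytes: K' = 74 48 00.
K' ⊕ ipad = 42 7e 36.  K' ⊕ opad = 28 14 5c.
Inner input = (K'⊕ipad) ∥ m = 42 7e 36 ∥ 6a 61 65 78.
Inner hash: sum = 66+126+54+106+97+101+120 = 670; mod 256 = 158 → 9e.
Outer input = (K'⊕opad) ∥ inner = 28 14 5c ∥ 9e.
Outer hash (tag): sum = 40+20+92+158 = 310; mod 256 = 54 → 36.

36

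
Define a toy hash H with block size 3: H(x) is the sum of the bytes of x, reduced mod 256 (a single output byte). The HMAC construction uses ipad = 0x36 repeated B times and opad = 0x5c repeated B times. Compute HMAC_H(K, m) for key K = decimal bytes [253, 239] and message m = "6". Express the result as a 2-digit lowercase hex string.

c0

Key decimal bytes [253, 239] = fd ef is 2 bytes ≤ B = 3; zero-pad to 3 bytes: K' = fd ef 00.
K' ⊕ ipad = cb d9 36.  K' ⊕ opad = a1 b3 5c.
Inner input = (K'⊕ipad) ∥ m = cb d9 36 ∥ 36.
Inner hash: sum = 203+217+54+54 = 528; mod 256 = 16 → 10.
Outer input = (K'⊕opad) ∥ inner = a1 b3 5c ∥ 10.
Outer hash (tag): sum = 161+179+92+16 = 448; mod 256 = 192 → c0.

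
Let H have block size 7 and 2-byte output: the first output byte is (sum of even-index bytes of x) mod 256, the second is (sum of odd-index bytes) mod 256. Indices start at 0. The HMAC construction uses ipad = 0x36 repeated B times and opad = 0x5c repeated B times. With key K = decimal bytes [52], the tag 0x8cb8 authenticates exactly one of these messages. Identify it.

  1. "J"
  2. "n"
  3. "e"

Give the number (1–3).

2

Key decimal bytes [52] = 34 is 1 byte ≤ B = 7; zero-pad to 7 bytes: K' = 34 00 00 00 00 00 00.
K' ⊕ ipad = 02 36 36 36 36 36 36; K' ⊕ opad = 68 5c 5c 5c 5c 5c 5c.
m1: inner = H(02 36 36 36 36 36 36 4a) = a4 ec; tag = H(68 5c 5c 5c 5c 5c 5c a4 ec) = 68b8
m2: inner = H(02 36 36 36 36 36 36 6e) = a4 10; tag = H(68 5c 5c 5c 5c 5c 5c a4 10) = 8cb8 ← matches
m3: inner = H(02 36 36 36 36 36 36 65) = a4 07; tag = H(68 5c 5c 5c 5c 5c 5c a4 07) = 83b8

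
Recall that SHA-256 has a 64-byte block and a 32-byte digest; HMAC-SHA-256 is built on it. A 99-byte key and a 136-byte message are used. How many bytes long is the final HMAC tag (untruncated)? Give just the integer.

32

The tag is one SHA-256 digest: 32 bytes.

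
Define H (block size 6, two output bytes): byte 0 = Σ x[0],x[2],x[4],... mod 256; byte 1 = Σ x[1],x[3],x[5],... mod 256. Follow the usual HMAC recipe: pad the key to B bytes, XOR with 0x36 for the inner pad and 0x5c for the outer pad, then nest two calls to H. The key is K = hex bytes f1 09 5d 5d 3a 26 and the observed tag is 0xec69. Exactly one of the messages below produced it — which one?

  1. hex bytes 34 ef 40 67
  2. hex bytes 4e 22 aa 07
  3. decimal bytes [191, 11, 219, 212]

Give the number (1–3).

Key hex bytes f1 09 5d 5d 3a 26 is exactly B = 6 bytes: K' = f1 09 5d 5d 3a 26.
K' ⊕ ipad = c7 3f 6b 6b 0c 10; K' ⊕ opad = ad 55 01 01 66 7a.
m1: inner = H(c7 3f 6b 6b 0c 10 34 ef 40 67) = b2 10; tag = H(ad 55 01 01 66 7a b2 10) = c6e0
m2: inner = H(c7 3f 6b 6b 0c 10 4e 22 aa 07) = 36 e3; tag = H(ad 55 01 01 66 7a 36 e3) = 4ab3
m3: inner = H(c7 3f 6b 6b 0c 10 bf 0b db d4) = d8 99; tag = H(ad 55 01 01 66 7a d8 99) = ec69 ← matches

3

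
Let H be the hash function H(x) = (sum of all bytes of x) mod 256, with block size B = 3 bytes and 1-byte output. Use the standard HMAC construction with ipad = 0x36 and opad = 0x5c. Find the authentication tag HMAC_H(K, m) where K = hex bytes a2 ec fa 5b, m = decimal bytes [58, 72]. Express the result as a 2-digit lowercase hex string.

3a

Key hex bytes a2 ec fa 5b is 4 bytes > B = 3, so hash it first: H(key) = e3, then zero-pad to 3 bytes: K' = e3 00 00.
K' ⊕ ipad = d5 36 36.  K' ⊕ opad = bf 5c 5c.
Inner input = (K'⊕ipad) ∥ m = d5 36 36 ∥ 3a 48.
Inner hash: sum = 213+54+54+58+72 = 451; mod 256 = 195 → c3.
Outer input = (K'⊕opad) ∥ inner = bf 5c 5c ∥ c3.
Outer hash (tag): sum = 191+92+92+195 = 570; mod 256 = 58 → 3a.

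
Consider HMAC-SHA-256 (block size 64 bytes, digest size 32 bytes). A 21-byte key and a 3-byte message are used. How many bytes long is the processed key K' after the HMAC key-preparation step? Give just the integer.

Key is 21 ≤ 64 bytes, zero-padded: |K'| = 64.

64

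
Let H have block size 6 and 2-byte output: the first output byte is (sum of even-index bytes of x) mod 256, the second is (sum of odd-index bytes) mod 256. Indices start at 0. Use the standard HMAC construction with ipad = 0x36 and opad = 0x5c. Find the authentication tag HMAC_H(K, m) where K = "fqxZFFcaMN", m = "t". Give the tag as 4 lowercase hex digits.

Key "fqxZFFcaMN" = 66 71 78 5a 46 46 63 61 4d 4e is 10 bytes > B = 6, so hash it first: H(key) = d4 c0, then zero-pad to 6 bytes: K' = d4 c0 00 00 00 00.
K' ⊕ ipad = e2 f6 36 36 36 36.  K' ⊕ opad = 88 9c 5c 5c 5c 5c.
Inner input = (K'⊕ipad) ∥ m = e2 f6 36 36 36 36 ∥ 74.
Inner hash: even-index sum = 450 mod 256 = 194; odd-index sum = 354 mod 256 = 98 → c2 62.
Outer input = (K'⊕opad) ∥ inner = 88 9c 5c 5c 5c 5c ∥ c2 62.
Outer hash (tag): even-index sum = 514 mod 256 = 2; odd-index sum = 438 mod 256 = 182 → 02 b6.

02b6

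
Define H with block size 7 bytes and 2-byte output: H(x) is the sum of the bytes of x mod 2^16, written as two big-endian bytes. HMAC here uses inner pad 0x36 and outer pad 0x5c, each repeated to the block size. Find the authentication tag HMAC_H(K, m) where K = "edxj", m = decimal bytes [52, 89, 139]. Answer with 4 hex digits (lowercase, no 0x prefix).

Key "edxj" = 65 64 78 6a is 4 bytes ≤ B = 7; zero-pad to 7 bytes: K' = 65 64 78 6a 00 00 00.
K' ⊕ ipad = 53 52 4e 5c 36 36 36.  K' ⊕ opad = 39 38 24 36 5c 5c 5c.
Inner input = (K'⊕ipad) ∥ m = 53 52 4e 5c 36 36 36 ∥ 34 59 8b.
Inner hash: sum = 83+82+78+92+54+54+54+52+89+139 = 777 → 03 09.
Outer input = (K'⊕opad) ∥ inner = 39 38 24 36 5c 5c 5c ∥ 03 09.
Outer hash (tag): sum = 57+56+36+54+92+92+92+3+9 = 491 → 01 eb.

01eb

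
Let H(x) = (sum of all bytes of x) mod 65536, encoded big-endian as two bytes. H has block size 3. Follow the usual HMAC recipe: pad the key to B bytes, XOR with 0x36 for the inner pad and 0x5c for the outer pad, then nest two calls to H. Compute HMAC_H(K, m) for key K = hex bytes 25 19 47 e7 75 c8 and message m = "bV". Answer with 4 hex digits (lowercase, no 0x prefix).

0271

Key hex bytes 25 19 47 e7 75 c8 is 6 bytes > B = 3, so hash it first: H(key) = 02 a9, then zero-pad to 3 bytes: K' = 02 a9 00.
K' ⊕ ipad = 34 9f 36.  K' ⊕ opad = 5e f5 5c.
Inner input = (K'⊕ipad) ∥ m = 34 9f 36 ∥ 62 56.
Inner hash: sum = 52+159+54+98+86 = 449 → 01 c1.
Outer input = (K'⊕opad) ∥ inner = 5e f5 5c ∥ 01 c1.
Outer hash (tag): sum = 94+245+92+1+193 = 625 → 02 71.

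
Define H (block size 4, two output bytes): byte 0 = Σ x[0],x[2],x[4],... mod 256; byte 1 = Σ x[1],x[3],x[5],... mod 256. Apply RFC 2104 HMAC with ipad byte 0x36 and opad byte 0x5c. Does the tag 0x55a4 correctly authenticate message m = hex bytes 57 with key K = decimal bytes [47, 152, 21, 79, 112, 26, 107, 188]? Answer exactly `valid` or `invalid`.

invalid

Key decimal bytes [47, 152, 21, 79, 112, 26, 107, 188] = 2f 98 15 4f 70 1a 6b bc is 8 bytes > B = 4, so hash it first: H(key) = 1f bd, then zero-pad to 4 bytes: K' = 1f bd 00 00.
K' ⊕ ipad = 29 8b 36 36; K' ⊕ opad = 43 e1 5c 5c.
Inner hash: even-index sum = 182 mod 256 = 182; odd-index sum = 193 mod 256 = 193 → b6 c1.
Outer hash (recomputed tag): even-index sum = 341 mod 256 = 85; odd-index sum = 510 mod 256 = 254 → 55 fe.
Recomputed tag = 55fe; claimed = 55a4 → mismatch.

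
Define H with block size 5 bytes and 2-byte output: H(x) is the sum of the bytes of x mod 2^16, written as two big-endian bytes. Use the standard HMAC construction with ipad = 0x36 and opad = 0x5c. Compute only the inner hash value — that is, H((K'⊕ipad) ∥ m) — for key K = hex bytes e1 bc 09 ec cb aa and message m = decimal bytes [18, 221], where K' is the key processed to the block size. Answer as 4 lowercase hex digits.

Key hex bytes e1 bc 09 ec cb aa is 6 bytes > B = 5, so hash it first: H(key) = 04 07, then zero-pad to 5 bytes: K' = 04 07 00 00 00.
K' ⊕ ipad = 32 31 36 36 36.
Inner input = 32 31 36 36 36 ∥ 12 dd.
Inner hash: sum = 50+49+54+54+54+18+221 = 500 → 01 f4.

01f4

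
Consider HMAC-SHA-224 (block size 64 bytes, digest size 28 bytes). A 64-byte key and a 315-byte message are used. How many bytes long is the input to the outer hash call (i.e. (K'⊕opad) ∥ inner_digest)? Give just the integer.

92

Key is 64 ≤ 64 bytes, zero-padded: |K'| = 64.
Outer input = (K'⊕opad) ∥ H(inner) → 64 + 28 = 92 bytes.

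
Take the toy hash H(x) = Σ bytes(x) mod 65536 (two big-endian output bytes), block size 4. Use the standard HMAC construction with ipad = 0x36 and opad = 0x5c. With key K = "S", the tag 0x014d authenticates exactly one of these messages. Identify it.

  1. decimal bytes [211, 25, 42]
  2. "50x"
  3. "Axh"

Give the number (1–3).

Key "S" = 53 is 1 byte ≤ B = 4; zero-pad to 4 bytes: K' = 53 00 00 00.
K' ⊕ ipad = 65 36 36 36; K' ⊕ opad = 0f 5c 5c 5c.
m1: inner = H(65 36 36 36 d3 19 2a) = 02 1d; tag = H(0f 5c 5c 5c 02 1d) = 0142
m2: inner = H(65 36 36 36 35 30 78) = 01 e4; tag = H(0f 5c 5c 5c 01 e4) = 0208
m3: inner = H(65 36 36 36 41 78 68) = 02 28; tag = H(0f 5c 5c 5c 02 28) = 014d ← matches

3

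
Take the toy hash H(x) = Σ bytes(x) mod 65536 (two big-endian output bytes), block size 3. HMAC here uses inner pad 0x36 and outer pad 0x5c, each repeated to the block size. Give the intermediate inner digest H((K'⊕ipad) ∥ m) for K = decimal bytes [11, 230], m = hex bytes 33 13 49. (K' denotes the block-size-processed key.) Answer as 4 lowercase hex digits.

01d2

Key decimal bytes [11, 230] = 0b e6 is 2 bytes ≤ B = 3; zero-pad to 3 bytes: K' = 0b e6 00.
K' ⊕ ipad = 3d d0 36.
Inner input = 3d d0 36 ∥ 33 13 49.
Inner hash: sum = 61+208+54+51+19+73 = 466 → 01 d2.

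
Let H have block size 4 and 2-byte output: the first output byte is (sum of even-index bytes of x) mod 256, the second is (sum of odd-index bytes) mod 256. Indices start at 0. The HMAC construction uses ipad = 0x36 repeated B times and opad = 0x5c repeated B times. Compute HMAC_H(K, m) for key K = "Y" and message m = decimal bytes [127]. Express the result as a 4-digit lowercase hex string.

8524

Key "Y" = 59 is 1 byte ≤ B = 4; zero-pad to 4 bytes: K' = 59 00 00 00.
K' ⊕ ipad = 6f 36 36 36.  K' ⊕ opad = 05 5c 5c 5c.
Inner input = (K'⊕ipad) ∥ m = 6f 36 36 36 ∥ 7f.
Inner hash: even-index sum = 292 mod 256 = 36; odd-index sum = 108 mod 256 = 108 → 24 6c.
Outer input = (K'⊕opad) ∥ inner = 05 5c 5c 5c ∥ 24 6c.
Outer hash (tag): even-index sum = 133 mod 256 = 133; odd-index sum = 292 mod 256 = 36 → 85 24.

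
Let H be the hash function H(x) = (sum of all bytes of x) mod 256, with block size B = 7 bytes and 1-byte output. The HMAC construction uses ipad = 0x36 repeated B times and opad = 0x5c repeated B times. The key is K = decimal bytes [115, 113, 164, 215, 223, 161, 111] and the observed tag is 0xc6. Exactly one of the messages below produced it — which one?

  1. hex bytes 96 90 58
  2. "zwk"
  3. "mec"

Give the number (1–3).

Key decimal bytes [115, 113, 164, 215, 223, 161, 111] = 73 71 a4 d7 df a1 6f is exactly B = 7 bytes: K' = 73 71 a4 d7 df a1 6f.
K' ⊕ ipad = 45 47 92 e1 e9 97 59; K' ⊕ opad = 2f 2d f8 8b 83 fd 33.
m1: inner = H(45 47 92 e1 e9 97 59 96 90 58) = 56; tag = H(2f 2d f8 8b 83 fd 33 56) = e8
m2: inner = H(45 47 92 e1 e9 97 59 7a 77 6b) = 34; tag = H(2f 2d f8 8b 83 fd 33 34) = c6 ← matches
m3: inner = H(45 47 92 e1 e9 97 59 6d 65 63) = 0d; tag = H(2f 2d f8 8b 83 fd 33 0d) = 9f

2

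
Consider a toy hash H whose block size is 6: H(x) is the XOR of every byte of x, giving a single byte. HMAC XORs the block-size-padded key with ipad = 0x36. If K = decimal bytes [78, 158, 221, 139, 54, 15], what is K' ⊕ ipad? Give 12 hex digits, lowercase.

78a8ebbd0039

Key decimal bytes [78, 158, 221, 139, 54, 15] = 4e 9e dd 8b 36 0f is exactly B = 6 bytes: K' = 4e 9e dd 8b 36 0f.
XOR each byte with 0x36: 4e⊕36=78, 9e⊕36=a8, dd⊕36=eb, 8b⊕36=bd, 36⊕36=00, 0f⊕36=39.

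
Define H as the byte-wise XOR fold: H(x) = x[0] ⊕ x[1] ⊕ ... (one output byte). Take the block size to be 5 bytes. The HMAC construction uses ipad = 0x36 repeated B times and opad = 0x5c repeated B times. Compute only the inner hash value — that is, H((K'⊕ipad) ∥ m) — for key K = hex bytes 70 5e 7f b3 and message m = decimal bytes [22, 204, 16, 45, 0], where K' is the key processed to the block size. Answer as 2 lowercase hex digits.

33

Key hex bytes 70 5e 7f b3 is 4 bytes ≤ B = 5; zero-pad to 5 bytes: K' = 70 5e 7f b3 00.
K' ⊕ ipad = 46 68 49 85 36.
Inner input = 46 68 49 85 36 ∥ 16 cc 10 2d 00.
Inner hash: XOR 46⊕68⊕49⊕85⊕36⊕16⊕cc⊕10⊕2d⊕00 = 33.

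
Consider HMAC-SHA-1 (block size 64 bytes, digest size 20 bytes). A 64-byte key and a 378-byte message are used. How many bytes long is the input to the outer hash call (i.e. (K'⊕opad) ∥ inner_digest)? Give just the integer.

Key is 64 ≤ 64 bytes, zero-padded: |K'| = 64.
Outer input = (K'⊕opad) ∥ H(inner) → 64 + 20 = 84 bytes.

84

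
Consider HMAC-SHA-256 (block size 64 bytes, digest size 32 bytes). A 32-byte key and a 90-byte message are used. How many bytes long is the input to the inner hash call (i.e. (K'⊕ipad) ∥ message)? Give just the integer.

154

Key is 32 ≤ 64 bytes, zero-padded: |K'| = 64.
Inner input = (K'⊕ipad) ∥ m → 64 + 90 = 154 bytes.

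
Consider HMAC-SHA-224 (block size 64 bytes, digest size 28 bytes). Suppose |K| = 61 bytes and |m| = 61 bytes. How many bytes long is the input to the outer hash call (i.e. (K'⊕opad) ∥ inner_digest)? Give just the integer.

92

Key is 61 ≤ 64 bytes, zero-padded: |K'| = 64.
Outer input = (K'⊕opad) ∥ H(inner) → 64 + 28 = 92 bytes.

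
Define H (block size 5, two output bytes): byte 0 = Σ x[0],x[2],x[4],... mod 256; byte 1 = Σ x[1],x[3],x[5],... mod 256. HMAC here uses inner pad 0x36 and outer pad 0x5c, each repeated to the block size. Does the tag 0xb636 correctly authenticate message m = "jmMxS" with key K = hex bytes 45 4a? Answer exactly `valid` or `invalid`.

invalid

Key hex bytes 45 4a is 2 bytes ≤ B = 5; zero-pad to 5 bytes: K' = 45 4a 00 00 00.
K' ⊕ ipad = 73 7c 36 36 36; K' ⊕ opad = 19 16 5c 5c 5c.
Inner hash: even-index sum = 452 mod 256 = 196; odd-index sum = 444 mod 256 = 188 → c4 bc.
Outer hash (recomputed tag): even-index sum = 397 mod 256 = 141; odd-index sum = 310 mod 256 = 54 → 8d 36.
Recomputed tag = 8d36; claimed = b636 → mismatch.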